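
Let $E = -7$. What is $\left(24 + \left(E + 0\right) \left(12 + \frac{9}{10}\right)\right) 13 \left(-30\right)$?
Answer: $25857$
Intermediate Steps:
$\left(24 + \left(E + 0\right) \left(12 + \frac{9}{10}\right)\right) 13 \left(-30\right) = \left(24 + \left(-7 + 0\right) \left(12 + \frac{9}{10}\right)\right) 13 \left(-30\right) = \left(24 - 7 \left(12 + 9 \cdot \frac{1}{10}\right)\right) 13 \left(-30\right) = \left(24 - 7 \left(12 + \frac{9}{10}\right)\right) 13 \left(-30\right) = \left(24 - \frac{903}{10}\right) 13 \left(-30\right) = \left(- \frac{663}{10}\right) 13 \left(-30\right) = \left(- \frac{8619}{10}\right) \left(-30\right) = 25857$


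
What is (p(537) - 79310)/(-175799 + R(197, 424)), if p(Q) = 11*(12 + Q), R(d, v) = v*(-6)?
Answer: 6661/16213 ≈ 0.41084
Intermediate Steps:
R(d, v) = -6*v
p(Q) = 132 + 11*Q
(p(537) - 79310)/(-175799 + R(197, 424)) = ((132 + 11*537) - 79310)/(-175799 - 6*424) = ((132 + 5907) - 79310)/(-175799 - 2544) = (6039 - 79310)/(-178343) = -73271*(-1/178343) = 6661/16213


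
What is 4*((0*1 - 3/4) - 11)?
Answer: -47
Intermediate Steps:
4*((0*1 - 3/4) - 11) = 4*((0 - 3*¼) - 11) = 4*((0 - ¾) - 11) = 4*(-¾ - 11) = 4*(-47/4) = -47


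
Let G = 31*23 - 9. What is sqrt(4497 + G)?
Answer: sqrt(5201) ≈ 72.118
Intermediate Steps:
G = 704 (G = 713 - 9 = 704)
sqrt(4497 + G) = sqrt(4497 + 704) = sqrt(5201)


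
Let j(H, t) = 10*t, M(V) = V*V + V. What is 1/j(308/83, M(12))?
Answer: 1/1560 ≈ 0.00064103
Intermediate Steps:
M(V) = V + V² (M(V) = V² + V = V + V²)
1/j(308/83, M(12)) = 1/(10*(12*(1 + 12))) = 1/(10*(12*13)) = 1/(10*156) = 1/1560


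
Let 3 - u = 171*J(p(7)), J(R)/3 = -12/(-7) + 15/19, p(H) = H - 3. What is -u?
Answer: 8970/7 ≈ 1281.4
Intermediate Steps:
p(H) = -3 + H
J(R) = 999/133 (J(R) = 3*(-12/(-7) + 15/19) = 3*(-12*(-1/7) + 15*(1/19)) = 3*(12/7 + 15/19) = 3*(333/133) = 999/133)
u = -8970/7 (u = 3 - 171*999/133 = 3 - 1*8991/7 = 3 - 8991/7 = -8970/7 ≈ -1281.4)
-u = -1*(-8970/7) = 8970/7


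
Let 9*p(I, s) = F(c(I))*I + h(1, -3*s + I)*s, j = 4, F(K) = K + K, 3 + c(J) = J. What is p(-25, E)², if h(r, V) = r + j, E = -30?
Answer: 1562500/81 ≈ 19290.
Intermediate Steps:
c(J) = -3 + J
F(K) = 2*K
h(r, V) = 4 + r (h(r, V) = r + 4 = 4 + r)
p(I, s) = 5*s/9 + I*(-6 + 2*I)/9 (p(I, s) = ((2*(-3 + I))*I + (4 + 1)*s)/9 = ((-6 + 2*I)*I + 5*s)/9 = (I*(-6 + 2*I) + 5*s)/9 = (5*s + I*(-6 + 2*I))/9 = 5*s/9 + I*(-6 + 2*I)/9)
p(-25, E)² = ((5/9)*(-30) + (2/9)*(-25)*(-3 - 25))² = (-50/3 + (2/9)*(-25)*(-28))² = (-50/3 + 1400/9)² = (1250/9)² = 1562500/81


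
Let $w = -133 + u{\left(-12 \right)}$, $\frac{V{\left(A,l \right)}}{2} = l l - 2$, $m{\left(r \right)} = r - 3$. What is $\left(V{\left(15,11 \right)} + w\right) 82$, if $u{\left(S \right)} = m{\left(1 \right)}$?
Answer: $8446$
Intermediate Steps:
$m{\left(r \right)} = -3 + r$
$u{\left(S \right)} = -2$ ($u{\left(S \right)} = -3 + 1 = -2$)
$V{\left(A,l \right)} = -4 + 2 l^{2}$ ($V{\left(A,l \right)} = 2 \left(l l - 2\right) = 2 \left(l^{2} - 2\right) = 2 \left(-2 + l^{2}\right) = -4 + 2 l^{2}$)
$w = -135$ ($w = -133 - 2 = -135$)
$\left(V{\left(15,11 \right)} + w\right) 82 = \left(\left(-4 + 2 \cdot 11^{2}\right) - 135\right) 82 = \left(\left(-4 + 2 \cdot 121\right) - 135\right) 82 = \left(\left(-4 + 242\right) - 135\right) 82 = \left(238 - 135\right) 82 = 103 \cdot 82 = 8446$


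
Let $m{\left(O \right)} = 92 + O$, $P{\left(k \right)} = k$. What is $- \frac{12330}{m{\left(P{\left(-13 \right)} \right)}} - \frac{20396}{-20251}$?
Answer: $- \frac{248083546}{1599829} \approx -155.07$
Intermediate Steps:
$- \frac{12330}{m{\left(P{\left(-13 \right)} \right)}} - \frac{20396}{-20251} = - \frac{12330}{92 - 13} - \frac{20396}{-20251} = - \frac{12330}{79} - - \frac{20396}{20251} = \left(-12330\right) \frac{1}{79} + \frac{20396}{20251} = - \frac{12330}{79} + \frac{20396}{20251} = - \frac{248083546}{1599829}$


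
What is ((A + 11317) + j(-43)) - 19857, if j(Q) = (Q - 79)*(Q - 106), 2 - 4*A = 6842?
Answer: 7928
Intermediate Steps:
A = -1710 (A = 1/2 - 1/4*6842 = 1/2 - 3421/2 = -1710)
j(Q) = (-106 + Q)*(-79 + Q) (j(Q) = (-79 + Q)*(-106 + Q) = (-106 + Q)*(-79 + Q))
((A + 11317) + j(-43)) - 19857 = ((-1710 + 11317) + (8374 + (-43)**2 - 185*(-43))) - 19857 = (9607 + (8374 + 1849 + 7955)) - 19857 = (9607 + 18178) - 19857 = 27785 - 19857 = 7928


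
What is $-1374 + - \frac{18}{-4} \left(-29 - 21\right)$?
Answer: $-1599$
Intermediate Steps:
$-1374 + - \frac{18}{-4} \left(-29 - 21\right) = -1374 + \left(-18\right) \left(- \frac{1}{4}\right) \left(-50\right) = -1374 + \frac{9}{2} \left(-50\right) = -1374 - 225 = -1599$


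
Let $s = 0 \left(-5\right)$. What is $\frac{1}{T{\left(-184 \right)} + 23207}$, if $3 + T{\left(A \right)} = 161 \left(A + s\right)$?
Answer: $- \frac{1}{6420} \approx -0.00015576$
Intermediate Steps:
$s = 0$
$T{\left(A \right)} = -3 + 161 A$ ($T{\left(A \right)} = -3 + 161 \left(A + 0\right) = -3 + 161 A$)
$\frac{1}{T{\left(-184 \right)} + 23207} = \frac{1}{\left(-3 + 161 \left(-184\right)\right) + 23207} = \frac{1}{\left(-3 - 29624\right) + 23207} = \frac{1}{-29627 + 23207} = \frac{1}{-6420} = - \frac{1}{6420}$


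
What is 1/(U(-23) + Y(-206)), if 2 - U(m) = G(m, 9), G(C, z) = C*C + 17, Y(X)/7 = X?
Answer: -1/1986 ≈ -0.00050353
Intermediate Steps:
Y(X) = 7*X
G(C, z) = 17 + C² (G(C, z) = C² + 17 = 17 + C²)
U(m) = -15 - m² (U(m) = 2 - (17 + m²) = 2 + (-17 - m²) = -15 - m²)
1/(U(-23) + Y(-206)) = 1/((-15 - 1*(-23)²) + 7*(-206)) = 1/((-15 - 1*529) - 1442) = 1/((-15 - 529) - 1442) = 1/(-544 - 1442) = 1/(-1986) = -1/1986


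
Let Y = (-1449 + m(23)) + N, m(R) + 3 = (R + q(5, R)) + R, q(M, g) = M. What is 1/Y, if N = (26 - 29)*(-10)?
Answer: -1/1371 ≈ -0.00072939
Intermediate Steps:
m(R) = 2 + 2*R (m(R) = -3 + ((R + 5) + R) = -3 + ((5 + R) + R) = -3 + (5 + 2*R) = 2 + 2*R)
N = 30 (N = -3*(-10) = 30)
Y = -1371 (Y = (-1449 + (2 + 2*23)) + 30 = (-1449 + (2 + 46)) + 30 = (-1449 + 48) + 30 = -1401 + 30 = -1371)
1/Y = 1/(-1371) = -1/1371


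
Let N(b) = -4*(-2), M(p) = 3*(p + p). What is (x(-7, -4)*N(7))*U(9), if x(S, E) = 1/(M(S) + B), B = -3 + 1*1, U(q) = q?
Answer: -18/11 ≈ -1.6364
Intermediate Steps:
M(p) = 6*p (M(p) = 3*(2*p) = 6*p)
N(b) = 8
B = -2 (B = -3 + 1 = -2)
x(S, E) = 1/(-2 + 6*S) (x(S, E) = 1/(6*S - 2) = 1/(-2 + 6*S))
(x(-7, -4)*N(7))*U(9) = ((1/(2*(-1 + 3*(-7))))*8)*9 = ((1/(2*(-1 - 21)))*8)*9 = (((1/2)/(-22))*8)*9 = (((1/2)*(-1/22))*8)*9 = -1/44*8*9 = -2/11*9 = -18/11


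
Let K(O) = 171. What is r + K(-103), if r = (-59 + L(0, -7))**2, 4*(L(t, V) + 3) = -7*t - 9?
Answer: 68785/16 ≈ 4299.1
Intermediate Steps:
L(t, V) = -21/4 - 7*t/4 (L(t, V) = -3 + (-7*t - 9)/4 = -3 + (-9 - 7*t)/4 = -3 + (-9/4 - 7*t/4) = -21/4 - 7*t/4)
r = 66049/16 (r = (-59 + (-21/4 - 7/4*0))**2 = (-59 + (-21/4 + 0))**2 = (-59 - 21/4)**2 = (-257/4)**2 = 66049/16 ≈ 4128.1)
r + K(-103) = 66049/16 + 171 = 68785/16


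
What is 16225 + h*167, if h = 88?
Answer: 30921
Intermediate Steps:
16225 + h*167 = 16225 + 88*167 = 16225 + 14696 = 30921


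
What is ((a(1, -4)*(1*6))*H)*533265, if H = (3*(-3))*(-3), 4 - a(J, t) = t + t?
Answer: 1036667160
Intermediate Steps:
a(J, t) = 4 - 2*t (a(J, t) = 4 - (t + t) = 4 - 2*t)
H = 27 (H = -9*(-3) = 27)
((a(1, -4)*(1*6))*H)*533265 = (((4 - 2*(-4))*(1*6))*27)*533265 = (((4 + 8)*6)*27)*533265 = ((12*6)*27)*533265 = (72*27)*533265 = 1944*533265 = 1036667160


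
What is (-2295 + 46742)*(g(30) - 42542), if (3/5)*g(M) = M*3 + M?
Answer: -1881974874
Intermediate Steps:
g(M) = 20*M/3 (g(M) = 5*(M*3 + M)/3 = 5*(3*M + M)/3 = 5*(4*M)/3 = 20*M/3)
(-2295 + 46742)*(g(30) - 42542) = (-2295 + 46742)*((20/3)*30 - 42542) = 44447*(200 - 42542) = 44447*(-42342) = -1881974874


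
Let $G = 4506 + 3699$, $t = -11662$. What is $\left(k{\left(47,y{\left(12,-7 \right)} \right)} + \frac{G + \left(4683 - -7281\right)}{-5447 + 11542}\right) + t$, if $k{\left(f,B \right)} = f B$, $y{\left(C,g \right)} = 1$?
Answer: $- \frac{70773256}{6095} \approx -11612.0$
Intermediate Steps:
$k{\left(f,B \right)} = B f$
$G = 8205$
$\left(k{\left(47,y{\left(12,-7 \right)} \right)} + \frac{G + \left(4683 - -7281\right)}{-5447 + 11542}\right) + t = \left(1 \cdot 47 + \frac{8205 + \left(4683 - -7281\right)}{-5447 + 11542}\right) - 11662 = \left(47 + \frac{8205 + \left(4683 + 7281\right)}{6095}\right) - 11662 = \left(47 + \left(8205 + 11964\right) \frac{1}{6095}\right) - 11662 = \left(47 + 20169 \cdot \frac{1}{6095}\right) - 11662 = \left(47 + \frac{20169}{6095}\right) - 11662 = \frac{306634}{6095} - 11662 = - \frac{70773256}{6095}$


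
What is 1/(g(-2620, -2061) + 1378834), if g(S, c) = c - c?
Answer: 1/1378834 ≈ 7.2525e-7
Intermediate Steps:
g(S, c) = 0
1/(g(-2620, -2061) + 1378834) = 1/(0 + 1378834) = 1/1378834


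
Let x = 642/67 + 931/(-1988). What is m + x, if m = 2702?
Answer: 51587073/19028 ≈ 2711.1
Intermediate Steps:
x = 173417/19028 (x = 642*(1/67) + 931*(-1/1988) = 642/67 - 133/284 = 173417/19028 ≈ 9.1138)
m + x = 2702 + 173417/19028 = 51587073/19028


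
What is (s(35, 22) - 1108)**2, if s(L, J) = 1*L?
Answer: 1151329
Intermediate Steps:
s(L, J) = L
(s(35, 22) - 1108)**2 = (35 - 1108)**2 = (-1073)**2 = 1151329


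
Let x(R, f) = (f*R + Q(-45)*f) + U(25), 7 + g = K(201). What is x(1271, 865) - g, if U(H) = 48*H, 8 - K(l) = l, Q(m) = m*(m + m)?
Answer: 4604065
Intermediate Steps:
Q(m) = 2*m**2 (Q(m) = m*(2*m) = 2*m**2)
K(l) = 8 - l
g = -200 (g = -7 + (8 - 1*201) = -7 + (8 - 201) = -7 - 193 = -200)
x(R, f) = 1200 + 4050*f + R*f (x(R, f) = (f*R + (2*(-45)**2)*f) + 48*25 = (R*f + (2*2025)*f) + 1200 = (R*f + 4050*f) + 1200 = (4050*f + R*f) + 1200 = 1200 + 4050*f + R*f)
x(1271, 865) - g = (1200 + 4050*865 + 1271*865) - 1*(-200) = (1200 + 3503250 + 1099415) + 200 = 4603865 + 200 = 4604065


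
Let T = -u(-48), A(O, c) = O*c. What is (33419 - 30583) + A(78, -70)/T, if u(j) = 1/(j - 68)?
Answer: -630524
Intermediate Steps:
u(j) = 1/(-68 + j)
T = 1/116 (T = -1/(-68 - 48) = -1/(-116) = -1*(-1/116) = 1/116 ≈ 0.0086207)
(33419 - 30583) + A(78, -70)/T = (33419 - 30583) + (78*(-70))/(1/116) = 2836 - 5460*116 = 2836 - 633360 = -630524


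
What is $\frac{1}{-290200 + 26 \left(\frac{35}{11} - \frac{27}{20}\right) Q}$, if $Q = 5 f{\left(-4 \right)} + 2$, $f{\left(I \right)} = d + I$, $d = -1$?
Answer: $- \frac{110}{32042497} \approx -3.4329 \cdot 10^{-6}$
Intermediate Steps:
$f{\left(I \right)} = -1 + I$
$Q = -23$ ($Q = 5 \left(-1 - 4\right) + 2 = 5 \left(-5\right) + 2 = -25 + 2 = -23$)
$\frac{1}{-290200 + 26 \left(\frac{35}{11} - \frac{27}{20}\right) Q} = \frac{1}{-290200 + 26 \left(\frac{35}{11} - \frac{27}{20}\right) \left(-23\right)} = \frac{1}{-290200 + 26 \cdot \frac{403}{220} \left(-23\right)} = \frac{1}{-290200 + \frac{5239}{110} \left(-23\right)} = \frac{1}{-290200 - \frac{120497}{110}} = \frac{1}{- \frac{32042497}{110}} = - \frac{110}{32042497}$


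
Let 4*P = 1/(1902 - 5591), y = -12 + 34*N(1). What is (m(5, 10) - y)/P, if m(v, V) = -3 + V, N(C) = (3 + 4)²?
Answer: 24303132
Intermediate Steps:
N(C) = 49 (N(C) = 7² = 49)
y = 1654 (y = -12 + 34*49 = -12 + 1666 = 1654)
P = -1/14756 (P = 1/(4*(1902 - 5591)) = (¼)/(-3689) = (¼)*(-1/3689) = -1/14756 ≈ -6.7769e-5)
(m(5, 10) - y)/P = ((-3 + 10) - 1*1654)/(-1/14756) = (7 - 1654)*(-14756) = -1647*(-14756) = 24303132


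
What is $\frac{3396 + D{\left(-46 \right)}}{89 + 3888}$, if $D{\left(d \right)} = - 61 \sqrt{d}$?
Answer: $\frac{3396}{3977} - \frac{61 i \sqrt{46}}{3977} \approx 0.85391 - 0.10403 i$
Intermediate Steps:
$\frac{3396 + D{\left(-46 \right)}}{89 + 3888} = \frac{3396 - 61 \sqrt{-46}}{89 + 3888} = \frac{3396 - 61 i \sqrt{46}}{3977} = \left(3396 - 61 i \sqrt{46}\right) \frac{1}{3977} = \frac{3396}{3977} - \frac{61 i \sqrt{46}}{3977}$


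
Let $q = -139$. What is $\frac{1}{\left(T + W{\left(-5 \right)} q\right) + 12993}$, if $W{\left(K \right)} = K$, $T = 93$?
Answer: $\frac{1}{13781} \approx 7.2564 \cdot 10^{-5}$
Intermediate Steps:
$\frac{1}{\left(T + W{\left(-5 \right)} q\right) + 12993} = \frac{1}{\left(93 - -695\right) + 12993} = \frac{1}{\left(93 + 695\right) + 12993} = \frac{1}{788 + 12993} = \frac{1}{13781}$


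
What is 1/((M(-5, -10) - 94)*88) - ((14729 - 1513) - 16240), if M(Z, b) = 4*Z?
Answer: 30336767/10032 ≈ 3024.0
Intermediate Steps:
1/((M(-5, -10) - 94)*88) - ((14729 - 1513) - 16240) = 1/((4*(-5) - 94)*88) - ((14729 - 1513) - 16240) = 1/((-20 - 94)*88) - (13216 - 16240) = 1/(-114*88) - 1*(-3024) = 1/(-10032) + 3024 = -1/10032 + 3024 = 30336767/10032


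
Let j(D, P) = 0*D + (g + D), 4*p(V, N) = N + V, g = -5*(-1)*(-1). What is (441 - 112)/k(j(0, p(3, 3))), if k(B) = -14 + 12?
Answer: -329/2 ≈ -164.50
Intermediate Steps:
g = -5 (g = 5*(-1) = -5)
p(V, N) = N/4 + V/4 (p(V, N) = (N + V)/4 = N/4 + V/4)
j(D, P) = -5 + D (j(D, P) = 0*D + (-5 + D) = 0 + (-5 + D) = -5 + D)
k(B) = -2
(441 - 112)/k(j(0, p(3, 3))) = (441 - 112)/(-2) = 329*(-1/2) = -329/2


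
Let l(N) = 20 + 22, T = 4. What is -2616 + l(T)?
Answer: -2574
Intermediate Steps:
l(N) = 42
-2616 + l(T) = -2616 + 42 = -2574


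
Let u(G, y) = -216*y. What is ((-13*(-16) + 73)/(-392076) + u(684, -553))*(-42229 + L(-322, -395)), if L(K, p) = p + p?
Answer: -2014695653162573/392076 ≈ -5.1385e+9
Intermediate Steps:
L(K, p) = 2*p
((-13*(-16) + 73)/(-392076) + u(684, -553))*(-42229 + L(-322, -395)) = ((-13*(-16) + 73)/(-392076) - 216*(-553))*(-42229 + 2*(-395)) = ((208 + 73)*(-1/392076) + 119448)*(-42229 - 790) = (281*(-1/392076) + 119448)*(-43019) = (-281/392076 + 119448)*(-43019) = (46832693767/392076)*(-43019) = -2014695653162573/392076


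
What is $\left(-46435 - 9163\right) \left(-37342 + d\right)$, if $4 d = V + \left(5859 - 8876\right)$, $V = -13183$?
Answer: $2301312416$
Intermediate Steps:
$d = -4050$ ($d = \frac{-13183 + \left(5859 - 8876\right)}{4} = \frac{-13183 - 3017}{4} = \frac{1}{4} \left(-16200\right) = -4050$)
$\left(-46435 - 9163\right) \left(-37342 + d\right) = \left(-46435 - 9163\right) \left(-37342 - 4050\right) = \left(-55598\right) \left(-41392\right) = 2301312416$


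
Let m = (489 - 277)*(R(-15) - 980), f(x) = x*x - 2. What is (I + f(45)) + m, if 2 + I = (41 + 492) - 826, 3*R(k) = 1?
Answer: -617884/3 ≈ -2.0596e+5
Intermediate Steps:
f(x) = -2 + x**2 (f(x) = x**2 - 2 = -2 + x**2)
R(k) = 1/3 (R(k) = (1/3)*1 = 1/3)
I = -295 (I = -2 + ((41 + 492) - 826) = -2 + (533 - 826) = -2 - 293 = -295)
m = -623068/3 (m = (489 - 277)*(1/3 - 980) = 212*(-2939/3) = -623068/3 ≈ -2.0769e+5)
(I + f(45)) + m = (-295 + (-2 + 45**2)) - 623068/3 = (-295 + (-2 + 2025)) - 623068/3 = (-295 + 2023) - 623068/3 = 1728 - 623068/3 = -617884/3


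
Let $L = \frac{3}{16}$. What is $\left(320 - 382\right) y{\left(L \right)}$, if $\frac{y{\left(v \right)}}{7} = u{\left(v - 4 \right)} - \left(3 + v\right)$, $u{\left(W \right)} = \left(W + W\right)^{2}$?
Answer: $- \frac{763189}{32} \approx -23850.0$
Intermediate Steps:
$L = \frac{3}{16}$ ($L = 3 \cdot \frac{1}{16} = \frac{3}{16} \approx 0.1875$)
$u{\left(W \right)} = 4 W^{2}$ ($u{\left(W \right)} = \left(2 W\right)^{2} = 4 W^{2}$)
$y{\left(v \right)} = -21 - 7 v + 28 \left(-4 + v\right)^{2}$ ($y{\left(v \right)} = 7 \left(4 \left(v - 4\right)^{2} - \left(3 + v\right)\right) = 7 \left(4 \left(-4 + v\right)^{2} - \left(3 + v\right)\right) = 7 \left(-3 - v + 4 \left(-4 + v\right)^{2}\right) = -21 - 7 v + 28 \left(-4 + v\right)^{2}$)
$\left(320 - 382\right) y{\left(L \right)} = \left(320 - 382\right) \left(427 - \frac{693}{16} + 28 \left(\frac{3}{16}\right)^{2}\right) = - 62 \left(427 - \frac{693}{16} + 28 \cdot \frac{9}{256}\right) = - 62 \left(427 - \frac{693}{16} + \frac{63}{64}\right) = \left(-62\right) \frac{24619}{64} = - \frac{763189}{32}$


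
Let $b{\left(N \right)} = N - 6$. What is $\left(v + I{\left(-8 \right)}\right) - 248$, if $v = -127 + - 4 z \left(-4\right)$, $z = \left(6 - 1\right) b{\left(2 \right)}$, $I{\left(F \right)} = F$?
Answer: $-703$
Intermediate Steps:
$b{\left(N \right)} = -6 + N$ ($b{\left(N \right)} = N - 6 = -6 + N$)
$z = -20$ ($z = \left(6 - 1\right) \left(-6 + 2\right) = 5 \left(-4\right) = -20$)
$v = -447$ ($v = -127 + \left(-4\right) \left(-20\right) \left(-4\right) = -127 + 80 \left(-4\right) = -127 - 320 = -447$)
$\left(v + I{\left(-8 \right)}\right) - 248 = \left(-447 - 8\right) - 248 = -455 - 248 = -703$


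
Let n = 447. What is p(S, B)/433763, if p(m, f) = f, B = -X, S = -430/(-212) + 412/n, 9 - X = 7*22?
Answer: 145/433763 ≈ 0.00033428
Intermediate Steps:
X = -145 (X = 9 - 7*22 = 9 - 1*154 = 9 - 154 = -145)
S = 139777/47382 (S = -430/(-212) + 412/447 = -430*(-1/212) + 412*(1/447) = 215/106 + 412/447 = 139777/47382 ≈ 2.9500)
B = 145 (B = -1*(-145) = 145)
p(S, B)/433763 = 145/433763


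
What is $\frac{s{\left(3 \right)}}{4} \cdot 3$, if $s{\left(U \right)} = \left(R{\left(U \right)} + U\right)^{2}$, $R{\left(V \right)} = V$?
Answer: $27$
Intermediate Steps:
$s{\left(U \right)} = 4 U^{2}$ ($s{\left(U \right)} = \left(U + U\right)^{2} = \left(2 U\right)^{2} = 4 U^{2}$)
$\frac{s{\left(3 \right)}}{4} \cdot 3 = \frac{4 \cdot 3^{2}}{4} \cdot 3 = 4 \cdot 9 \cdot \frac{1}{4} \cdot 3 = 36 \cdot \frac{1}{4} \cdot 3 = 9 \cdot 3 = 27$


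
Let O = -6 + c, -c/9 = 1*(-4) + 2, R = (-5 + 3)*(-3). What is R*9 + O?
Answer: 66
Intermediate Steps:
R = 6 (R = -2*(-3) = 6)
c = 18 (c = -9*(1*(-4) + 2) = -9*(-4 + 2) = -9*(-2) = 18)
O = 12 (O = -6 + 18 = 12)
R*9 + O = 6*9 + 12 = 54 + 12 = 66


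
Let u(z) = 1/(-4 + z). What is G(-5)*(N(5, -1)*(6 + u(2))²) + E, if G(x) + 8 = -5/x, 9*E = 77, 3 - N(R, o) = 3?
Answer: 77/9 ≈ 8.5556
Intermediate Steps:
N(R, o) = 0 (N(R, o) = 3 - 1*3 = 3 - 3 = 0)
E = 77/9 (E = (⅑)*77 = 77/9 ≈ 8.5556)
G(x) = -8 - 5/x
G(-5)*(N(5, -1)*(6 + u(2))²) + E = (-8 - 5/(-5))*(0*(6 + 1/(-4 + 2))²) + 77/9 = (-8 - 5*(-⅕))*(0*(6 + 1/(-2))²) + 77/9 = (-8 + 1)*(0*(6 - ½)²) + 77/9 = -0*(11/2)² + 77/9 = -0*121/4 + 77/9 = -7*0 + 77/9 = 0 + 77/9 = 77/9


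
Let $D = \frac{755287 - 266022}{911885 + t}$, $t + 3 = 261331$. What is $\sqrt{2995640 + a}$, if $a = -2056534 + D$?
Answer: $\frac{\sqrt{143623673942482951}}{391071} \approx 969.08$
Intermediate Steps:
$t = 261328$ ($t = -3 + 261331 = 261328$)
$D = \frac{489265}{1173213}$ ($D = \frac{755287 - 266022}{911885 + 261328} = \frac{489265}{1173213} \approx 0.41703$)
$a = - \frac{2412751934477}{1173213}$ ($a = -2056534 + \frac{489265}{1173213} = - \frac{2412751934477}{1173213} \approx -2.0565 \cdot 10^{6}$)
$\sqrt{2995640 + a} = \sqrt{2995640 - \frac{2412751934477}{1173213}} = \sqrt{\frac{1101771856843}{1173213}} = \frac{\sqrt{143623673942482951}}{391071}$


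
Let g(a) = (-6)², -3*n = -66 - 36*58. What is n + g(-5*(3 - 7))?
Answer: 754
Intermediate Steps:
n = 718 (n = -(-66 - 36*58)/3 = -(-66 - 2088)/3 = -⅓*(-2154) = 718)
g(a) = 36
n + g(-5*(3 - 7)) = 718 + 36 = 754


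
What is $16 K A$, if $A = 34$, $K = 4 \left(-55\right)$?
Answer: $-119680$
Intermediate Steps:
$K = -220$
$16 K A = 16 \left(-220\right) 34 = \left(-3520\right) 34 = -119680$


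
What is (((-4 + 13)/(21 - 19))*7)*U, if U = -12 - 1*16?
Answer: -882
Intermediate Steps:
U = -28 (U = -12 - 16 = -28)
(((-4 + 13)/(21 - 19))*7)*U = (((-4 + 13)/(21 - 19))*7)*(-28) = ((9/2)*7)*(-28) = (63/2)*(-28) = -882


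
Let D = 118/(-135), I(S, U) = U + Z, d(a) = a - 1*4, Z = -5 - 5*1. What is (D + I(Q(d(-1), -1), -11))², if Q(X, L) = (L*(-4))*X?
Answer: 8720209/18225 ≈ 478.48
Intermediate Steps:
Z = -10 (Z = -5 - 5 = -10)
d(a) = -4 + a (d(a) = a - 4 = -4 + a)
Q(X, L) = -4*L*X (Q(X, L) = (-4*L)*X = -4*L*X)
I(S, U) = -10 + U (I(S, U) = U - 10 = -10 + U)
D = -118/135 (D = 118*(-1/135) = -118/135 ≈ -0.87407)
(D + I(Q(d(-1), -1), -11))² = (-118/135 + (-10 - 11))² = (-118/135 - 21)² = (-2953/135)² = 8720209/18225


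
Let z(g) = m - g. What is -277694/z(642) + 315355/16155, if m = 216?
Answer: 154016260/229401 ≈ 671.38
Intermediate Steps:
z(g) = 216 - g
-277694/z(642) + 315355/16155 = -277694/(216 - 1*642) + 315355/16155 = -277694/(216 - 642) + 315355*(1/16155) = -277694/(-426) + 63071/3231 = -277694*(-1/426) + 63071/3231 = 138847/213 + 63071/3231 = 154016260/229401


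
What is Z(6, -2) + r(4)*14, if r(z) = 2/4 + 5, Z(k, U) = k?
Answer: 83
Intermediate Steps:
r(z) = 11/2 (r(z) = (¼)*2 + 5 = ½ + 5 = 11/2)
Z(6, -2) + r(4)*14 = 6 + (11/2)*14 = 6 + 77 = 83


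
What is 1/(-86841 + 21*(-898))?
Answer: -1/105699 ≈ -9.4608e-6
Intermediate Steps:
1/(-86841 + 21*(-898)) = 1/(-86841 - 18858) = 1/(-105699) = -1/105699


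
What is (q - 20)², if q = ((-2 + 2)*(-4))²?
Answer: 400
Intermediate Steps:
q = 0 (q = (0*(-4))² = 0² = 0)
(q - 20)² = (0 - 20)² = (-20)² = 400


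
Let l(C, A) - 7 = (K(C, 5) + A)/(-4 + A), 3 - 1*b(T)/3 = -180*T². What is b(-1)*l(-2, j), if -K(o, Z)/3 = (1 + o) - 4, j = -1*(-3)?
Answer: -6039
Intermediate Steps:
j = 3
K(o, Z) = 9 - 3*o (K(o, Z) = -3*((1 + o) - 4) = -3*(-3 + o) = 9 - 3*o)
b(T) = 9 + 540*T² (b(T) = 9 - (-540)*T² = 9 + 540*T²)
l(C, A) = 7 + (9 + A - 3*C)/(-4 + A) (l(C, A) = 7 + ((9 - 3*C) + A)/(-4 + A) = 7 + (9 + A - 3*C)/(-4 + A))
b(-1)*l(-2, j) = (9 + 540*(-1)²)*((-19 - 3*(-2) + 8*3)/(-4 + 3)) = (9 + 540*1)*((-19 + 6 + 24)/(-1)) = (9 + 540)*(-1*11) = 549*(-11) = -6039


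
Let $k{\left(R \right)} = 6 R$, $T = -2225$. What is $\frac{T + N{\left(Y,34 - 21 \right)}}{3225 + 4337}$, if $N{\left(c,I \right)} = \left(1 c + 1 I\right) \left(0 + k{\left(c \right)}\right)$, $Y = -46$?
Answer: $\frac{6883}{7562} \approx 0.91021$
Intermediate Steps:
$N{\left(c,I \right)} = 6 c \left(I + c\right)$ ($N{\left(c,I \right)} = \left(1 c + 1 I\right) \left(0 + 6 c\right) = \left(c + I\right) 6 c = \left(I + c\right) 6 c = 6 c \left(I + c\right)$)
$\frac{T + N{\left(Y,34 - 21 \right)}}{3225 + 4337} = \frac{-2225 + 6 \left(-46\right) \left(\left(34 - 21\right) - 46\right)}{3225 + 4337} = \frac{-2225 + 6 \left(-46\right) \left(13 - 46\right)}{7562} = \left(-2225 + 6 \left(-46\right) \left(-33\right)\right) \frac{1}{7562} = \left(-2225 + 9108\right) \frac{1}{7562} = 6883 \cdot \frac{1}{7562} = \frac{6883}{7562}$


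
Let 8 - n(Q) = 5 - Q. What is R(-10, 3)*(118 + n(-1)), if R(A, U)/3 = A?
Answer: -3600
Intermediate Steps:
R(A, U) = 3*A
n(Q) = 3 + Q (n(Q) = 8 - (5 - Q) = 8 + (-5 + Q) = 3 + Q)
R(-10, 3)*(118 + n(-1)) = (3*(-10))*(118 + (3 - 1)) = -30*(118 + 2) = -30*120 = -3600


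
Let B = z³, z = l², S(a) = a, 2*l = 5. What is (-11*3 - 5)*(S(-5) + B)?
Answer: -290795/32 ≈ -9087.3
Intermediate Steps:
l = 5/2 (l = (½)*5 = 5/2 ≈ 2.5000)
z = 25/4 (z = (5/2)² = 25/4 ≈ 6.2500)
B = 15625/64 (B = (25/4)³ = 15625/64 ≈ 244.14)
(-11*3 - 5)*(S(-5) + B) = (-11*3 - 5)*(-5 + 15625/64) = (-33 - 5)*(15305/64) = -38*15305/64 = -290795/32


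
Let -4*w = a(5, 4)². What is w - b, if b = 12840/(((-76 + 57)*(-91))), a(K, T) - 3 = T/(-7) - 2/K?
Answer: -10233127/1210300 ≈ -8.4550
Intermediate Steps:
a(K, T) = 3 - 2/K - T/7 (a(K, T) = 3 + (T/(-7) - 2/K) = 3 + (T*(-⅐) - 2/K) = 3 + (-T/7 - 2/K) = 3 + (-2/K - T/7) = 3 - 2/K - T/7)
b = 12840/1729 (b = 12840/((-19*(-91))) = 12840/1729 ≈ 7.4263)
w = -5041/4900 (w = -(3 - 2/5 - ⅐*4)²/4 = -(3 - 2*⅕ - 4/7)²/4 = -(3 - ⅖ - 4/7)²/4 = -(71/35)²/4 = -¼*5041/1225 = -5041/4900 ≈ -1.0288)
w - b = -5041/4900 - 1*12840/1729 = -5041/4900 - 12840/1729 = -10233127/1210300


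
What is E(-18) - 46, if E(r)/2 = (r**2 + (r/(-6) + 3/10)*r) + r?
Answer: 2236/5 ≈ 447.20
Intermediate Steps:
E(r) = 2*r + 2*r**2 + 2*r*(3/10 - r/6) (E(r) = 2*((r**2 + (r/(-6) + 3/10)*r) + r) = 2*((r**2 + (r*(-1/6) + 3*(1/10))*r) + r) = 2*((r**2 + (-r/6 + 3/10)*r) + r) = 2*((r**2 + (3/10 - r/6)*r) + r) = 2*((r**2 + r*(3/10 - r/6)) + r) = 2*(r + r**2 + r*(3/10 - r/6)) = 2*r + 2*r**2 + 2*r*(3/10 - r/6))
E(-18) - 46 = (1/15)*(-18)*(39 + 25*(-18)) - 46 = (1/15)*(-18)*(39 - 450) - 46 = (1/15)*(-18)*(-411) - 46 = 2466/5 - 46 = 2236/5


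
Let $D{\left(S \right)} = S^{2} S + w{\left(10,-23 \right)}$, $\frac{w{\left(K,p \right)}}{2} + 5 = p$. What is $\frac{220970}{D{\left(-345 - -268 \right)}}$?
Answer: $- \frac{11630}{24031} \approx -0.48396$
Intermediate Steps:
$w{\left(K,p \right)} = -10 + 2 p$
$D{\left(S \right)} = -56 + S^{3}$ ($D{\left(S \right)} = S^{2} S + \left(-10 + 2 \left(-23\right)\right) = S^{3} - 56 = -56 + S^{3}$)
$\frac{220970}{D{\left(-345 - -268 \right)}} = \frac{220970}{-56 + \left(-345 - -268\right)^{3}} = \frac{220970}{-56 + \left(-345 + 268\right)^{3}} = \frac{220970}{-56 + \left(-77\right)^{3}} = \frac{220970}{-56 - 456533} = \frac{220970}{-456589} = 220970 \left(- \frac{1}{456589}\right) = - \frac{11630}{24031}$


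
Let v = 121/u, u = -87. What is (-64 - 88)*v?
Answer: 18392/87 ≈ 211.40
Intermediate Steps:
v = -121/87 (v = 121/(-87) = 121*(-1/87) = -121/87 ≈ -1.3908)
(-64 - 88)*v = (-64 - 88)*(-121/87) = -152*(-121/87) = 18392/87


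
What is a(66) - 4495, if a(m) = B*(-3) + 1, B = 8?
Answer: -4518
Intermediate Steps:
a(m) = -23 (a(m) = 8*(-3) + 1 = -24 + 1 = -23)
a(66) - 4495 = -23 - 4495 = -4518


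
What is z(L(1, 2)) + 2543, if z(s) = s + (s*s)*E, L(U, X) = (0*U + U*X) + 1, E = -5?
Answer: 2501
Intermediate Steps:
L(U, X) = 1 + U*X (L(U, X) = (0 + U*X) + 1 = U*X + 1 = 1 + U*X)
z(s) = s - 5*s² (z(s) = s + (s*s)*(-5) = s + s²*(-5) = s - 5*s²)
z(L(1, 2)) + 2543 = (1 + 1*2)*(1 - 5*(1 + 1*2)) + 2543 = (1 + 2)*(1 - 5*(1 + 2)) + 2543 = 3*(1 - 5*3) + 2543 = 3*(1 - 15) + 2543 = 3*(-14) + 2543 = -42 + 2543 = 2501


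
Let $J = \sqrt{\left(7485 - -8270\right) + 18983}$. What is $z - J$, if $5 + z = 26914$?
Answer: $26909 - \sqrt{34738} \approx 26723.0$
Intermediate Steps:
$z = 26909$ ($z = -5 + 26914 = 26909$)
$J = \sqrt{34738}$ ($J = \sqrt{\left(7485 + 8270\right) + 18983} = \sqrt{15755 + 18983} = \sqrt{34738} \approx 186.38$)
$z - J = 26909 - \sqrt{34738}$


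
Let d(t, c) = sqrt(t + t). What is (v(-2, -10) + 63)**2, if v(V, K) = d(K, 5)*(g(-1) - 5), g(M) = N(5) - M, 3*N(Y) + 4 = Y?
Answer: 33301/9 - 924*I*sqrt(5) ≈ 3700.1 - 2066.1*I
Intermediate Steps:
N(Y) = -4/3 + Y/3
g(M) = 1/3 - M (g(M) = (-4/3 + (1/3)*5) - M = (-4/3 + 5/3) - M = 1/3 - M)
d(t, c) = sqrt(2)*sqrt(t) (d(t, c) = sqrt(2*t) = sqrt(2)*sqrt(t))
v(V, K) = -11*sqrt(2)*sqrt(K)/3 (v(V, K) = (sqrt(2)*sqrt(K))*((1/3 - 1*(-1)) - 5) = (sqrt(2)*sqrt(K))*((1/3 + 1) - 5) = (sqrt(2)*sqrt(K))*(4/3 - 5) = (sqrt(2)*sqrt(K))*(-11/3) = -11*sqrt(2)*sqrt(K)/3)
(v(-2, -10) + 63)**2 = (-11*sqrt(2)*sqrt(-10)/3 + 63)**2 = (-11*sqrt(2)*I*sqrt(10)/3 + 63)**2 = (-22*I*sqrt(5)/3 + 63)**2 = (63 - 22*I*sqrt(5)/3)**2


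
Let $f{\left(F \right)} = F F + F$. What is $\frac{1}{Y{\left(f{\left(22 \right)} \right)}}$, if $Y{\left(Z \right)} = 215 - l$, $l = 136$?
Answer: $\frac{1}{79} \approx 0.012658$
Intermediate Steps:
$f{\left(F \right)} = F + F^{2}$ ($f{\left(F \right)} = F^{2} + F = F + F^{2}$)
$Y{\left(Z \right)} = 79$ ($Y{\left(Z \right)} = 215 - 136 = 79$)
$\frac{1}{Y{\left(f{\left(22 \right)} \right)}} = \frac{1}{79}$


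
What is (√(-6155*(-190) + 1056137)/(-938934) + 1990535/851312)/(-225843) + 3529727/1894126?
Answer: 339315811826345111/182085037207081008 + √2225587/212051671362 ≈ 1.8635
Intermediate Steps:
(√(-6155*(-190) + 1056137)/(-938934) + 1990535/851312)/(-225843) + 3529727/1894126 = (√(1169450 + 1056137)*(-1/938934) + 1990535*(1/851312))*(-1/225843) + 3529727*(1/1894126) = (√2225587*(-1/938934) + 1990535/851312)*(-1/225843) + 3529727/1894126 = (-√2225587/938934 + 1990535/851312)*(-1/225843) + 3529727/1894126 = (1990535/851312 - √2225587/938934)*(-1/225843) + 3529727/1894126 = (-1990535/192262856016 + √2225587/212051671362) + 3529727/1894126 = 339315811826345111/182085037207081008 + √2225587/212051671362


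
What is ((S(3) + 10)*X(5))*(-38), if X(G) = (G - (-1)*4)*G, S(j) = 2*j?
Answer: -27360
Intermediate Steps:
X(G) = G*(4 + G) (X(G) = (G - 1*(-4))*G = (G + 4)*G = (4 + G)*G = G*(4 + G))
((S(3) + 10)*X(5))*(-38) = ((2*3 + 10)*(5*(4 + 5)))*(-38) = ((6 + 10)*(5*9))*(-38) = (16*45)*(-38) = 720*(-38) = -27360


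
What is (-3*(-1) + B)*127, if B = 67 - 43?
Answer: 3429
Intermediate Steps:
B = 24
(-3*(-1) + B)*127 = (-3*(-1) + 24)*127 = (3 + 24)*127 = 27*127 = 3429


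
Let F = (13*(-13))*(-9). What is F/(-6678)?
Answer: -169/742 ≈ -0.22776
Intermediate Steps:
F = 1521 (F = -169*(-9) = 1521)
F/(-6678) = 1521/(-6678) = 1521*(-1/6678) = -169/742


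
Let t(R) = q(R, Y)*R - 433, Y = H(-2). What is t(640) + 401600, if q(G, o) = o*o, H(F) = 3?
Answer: 406927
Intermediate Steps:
Y = 3
q(G, o) = o²
t(R) = -433 + 9*R (t(R) = 3²*R - 433 = 9*R - 433 = -433 + 9*R)
t(640) + 401600 = (-433 + 9*640) + 401600 = (-433 + 5760) + 401600 = 5327 + 401600 = 406927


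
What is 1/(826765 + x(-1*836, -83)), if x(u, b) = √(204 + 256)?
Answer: 165353/136708072953 - 2*√115/683540364765 ≈ 1.2095e-6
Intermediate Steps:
x(u, b) = 2*√115 (x(u, b) = √460 = 2*√115)
1/(826765 + x(-1*836, -83)) = 1/(826765 + 2*√115)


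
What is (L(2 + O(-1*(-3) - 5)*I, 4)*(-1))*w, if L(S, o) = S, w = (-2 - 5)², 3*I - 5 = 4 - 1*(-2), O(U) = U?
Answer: 784/3 ≈ 261.33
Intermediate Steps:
I = 11/3 (I = 5/3 + (4 - 1*(-2))/3 = 5/3 + (4 + 2)/3 = 5/3 + (⅓)*6 = 5/3 + 2 = 11/3 ≈ 3.6667)
w = 49 (w = (-7)² = 49)
(L(2 + O(-1*(-3) - 5)*I, 4)*(-1))*w = ((2 + (-1*(-3) - 5)*(11/3))*(-1))*49 = ((2 + (3 - 5)*(11/3))*(-1))*49 = ((2 - 2*11/3)*(-1))*49 = ((2 - 22/3)*(-1))*49 = -16/3*(-1)*49 = (16/3)*49 = 784/3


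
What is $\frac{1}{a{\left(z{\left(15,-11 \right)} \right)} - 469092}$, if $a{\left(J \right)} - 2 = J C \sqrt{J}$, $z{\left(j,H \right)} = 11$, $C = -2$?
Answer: $- \frac{234545}{110022711388} + \frac{11 \sqrt{11}}{110022711388} \approx -2.1315 \cdot 10^{-6}$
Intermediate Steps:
$a{\left(J \right)} = 2 - 2 J^{\frac{3}{2}}$ ($a{\left(J \right)} = 2 + J \left(- 2 \sqrt{J}\right) = 2 - 2 J^{\frac{3}{2}}$)
$\frac{1}{a{\left(z{\left(15,-11 \right)} \right)} - 469092} = \frac{1}{\left(2 - 2 \cdot 11^{\frac{3}{2}}\right) - 469092} = \frac{1}{\left(2 - 2 \cdot 11 \sqrt{11}\right) - 469092} = \frac{1}{\left(2 - 22 \sqrt{11}\right) - 469092} = \frac{1}{-469090 - 22 \sqrt{11}}$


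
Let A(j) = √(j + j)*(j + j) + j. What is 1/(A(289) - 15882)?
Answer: -15593/50041097 - 9826*√2/50041097 ≈ -0.00058930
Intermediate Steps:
A(j) = j + 2*√2*j^(3/2) (A(j) = √(2*j)*(2*j) + j = (√2*√j)*(2*j) + j = 2*√2*j^(3/2) + j = j + 2*√2*j^(3/2))
1/(A(289) - 15882) = 1/((289 + 2*√2*289^(3/2)) - 15882) = 1/((289 + 2*√2*4913) - 15882) = 1/((289 + 9826*√2) - 15882) = 1/(-15593 + 9826*√2)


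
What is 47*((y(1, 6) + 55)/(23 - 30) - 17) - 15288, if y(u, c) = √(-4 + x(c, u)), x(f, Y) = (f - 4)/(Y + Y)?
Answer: -115194/7 - 47*I*√3/7 ≈ -16456.0 - 11.629*I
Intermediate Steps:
x(f, Y) = (-4 + f)/(2*Y) (x(f, Y) = (-4 + f)/((2*Y)) = (-4 + f)*(1/(2*Y)) = (-4 + f)/(2*Y))
y(u, c) = √(-4 + (-4 + c)/(2*u))
47*((y(1, 6) + 55)/(23 - 30) - 17) - 15288 = 47*((√2*√((-4 + 6 - 8*1)/1)/2 + 55)/(23 - 30) - 17) - 15288 = 47*((√2*√(1*(-4 + 6 - 8))/2 + 55)/(-7) - 17) - 15288 = 47*((√2*√(1*(-6))/2 + 55)*(-⅐) - 17) - 15288 = 47*((√2*√(-6)/2 + 55)*(-⅐) - 17) - 15288 = 47*((√2*(I*√6)/2 + 55)*(-⅐) - 17) - 15288 = 47*((I*√3 + 55)*(-⅐) - 17) - 15288 = 47*((55 + I*√3)*(-⅐) - 17) - 15288 = 47*((-55/7 - I*√3/7) - 17) - 15288 = 47*(-174/7 - I*√3/7) - 15288 = (-8178/7 - 47*I*√3/7) - 15288 = -115194/7 - 47*I*√3/7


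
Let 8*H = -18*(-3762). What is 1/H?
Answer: 2/16929 ≈ 0.00011814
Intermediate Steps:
H = 16929/2 (H = (-18*(-3762))/8 = (⅛)*67716 = 16929/2 ≈ 8464.5)
1/H = 1/(16929/2) = 2/16929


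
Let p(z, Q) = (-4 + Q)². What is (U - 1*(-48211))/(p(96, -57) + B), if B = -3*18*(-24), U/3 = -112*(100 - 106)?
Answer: 50227/5017 ≈ 10.011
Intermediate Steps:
U = 2016 (U = 3*(-112*(100 - 106)) = 3*(-112*(-6)) = 3*672 = 2016)
B = 1296 (B = -54*(-24) = 1296)
(U - 1*(-48211))/(p(96, -57) + B) = (2016 - 1*(-48211))/((-4 - 57)² + 1296) = (2016 + 48211)/((-61)² + 1296) = 50227/(3721 + 1296) = 50227/5017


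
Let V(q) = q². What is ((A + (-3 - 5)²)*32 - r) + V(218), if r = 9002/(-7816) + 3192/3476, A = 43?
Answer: 173022850081/3396052 ≈ 50948.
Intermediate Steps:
r = -792785/3396052 (r = 9002*(-1/7816) + 3192*(1/3476) = -4501/3908 + 798/869 = -792785/3396052 ≈ -0.23344)
((A + (-3 - 5)²)*32 - r) + V(218) = ((43 + (-3 - 5)²)*32 - 1*(-792785/3396052)) + 218² = ((43 + (-8)²)*32 + 792785/3396052) + 47524 = ((43 + 64)*32 + 792785/3396052) + 47524 = (107*32 + 792785/3396052) + 47524 = (3424 + 792785/3396052) + 47524 = 11628874833/3396052 + 47524 = 173022850081/3396052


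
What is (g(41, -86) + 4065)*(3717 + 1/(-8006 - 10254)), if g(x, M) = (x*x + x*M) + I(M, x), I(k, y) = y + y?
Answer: 78121154269/9130 ≈ 8.5565e+6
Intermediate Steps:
I(k, y) = 2*y
g(x, M) = x² + 2*x + M*x (g(x, M) = (x*x + x*M) + 2*x = (x² + M*x) + 2*x = x² + 2*x + M*x)
(g(41, -86) + 4065)*(3717 + 1/(-8006 - 10254)) = (41*(2 - 86 + 41) + 4065)*(3717 + 1/(-8006 - 10254)) = (41*(-43) + 4065)*(3717 + 1/(-18260)) = (-1763 + 4065)*(3717 - 1/18260) = 2302*(67872419/18260) = 78121154269/9130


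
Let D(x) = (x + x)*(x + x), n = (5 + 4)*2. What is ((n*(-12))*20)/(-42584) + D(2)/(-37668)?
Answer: 5063888/50126691 ≈ 0.10102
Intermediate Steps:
n = 18 (n = 9*2 = 18)
D(x) = 4*x² (D(x) = (2*x)*(2*x) = 4*x²)
((n*(-12))*20)/(-42584) + D(2)/(-37668) = ((18*(-12))*20)/(-42584) + (4*2²)/(-37668) = -216*20*(-1/42584) + (4*4)*(-1/37668) = -4320*(-1/42584) + 16*(-1/37668) = 540/5323 - 4/9417 = 5063888/50126691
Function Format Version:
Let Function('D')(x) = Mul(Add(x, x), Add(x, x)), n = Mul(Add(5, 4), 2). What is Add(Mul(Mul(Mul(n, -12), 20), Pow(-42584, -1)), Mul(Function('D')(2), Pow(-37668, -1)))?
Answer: Rational(5063888, 50126691) ≈ 0.10102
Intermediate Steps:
n = 18 (n = Mul(9, 2) = 18)
Function('D')(x) = Mul(4, Pow(x, 2)) (Function('D')(x) = Mul(Mul(2, x), Mul(2, x)) = Mul(4, Pow(x, 2)))
Add(Mul(Mul(Mul(n, -12), 20), Pow(-42584, -1)), Mul(Function('D')(2), Pow(-37668, -1))) = Add(Mul(Mul(Mul(18, -12), 20), Pow(-42584, -1)), Mul(Mul(4, Pow(2, 2)), Pow(-37668, -1))) = Add(Mul(Mul(-216, 20), Rational(-1, 42584)), Mul(Mul(4, 4), Rational(-1, 37668))) = Add(Mul(-4320, Rational(-1, 42584)), Mul(16, Rational(-1, 37668))) = Add(Rational(540, 5323), Rational(-4, 9417)) = Rational(5063888, 50126691)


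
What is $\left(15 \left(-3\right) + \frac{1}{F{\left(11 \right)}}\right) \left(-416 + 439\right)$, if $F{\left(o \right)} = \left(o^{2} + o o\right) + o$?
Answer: $- \frac{11384}{11} \approx -1034.9$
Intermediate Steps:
$F{\left(o \right)} = o + 2 o^{2}$ ($F{\left(o \right)} = \left(o^{2} + o^{2}\right) + o = 2 o^{2} + o = o + 2 o^{2}$)
$\left(15 \left(-3\right) + \frac{1}{F{\left(11 \right)}}\right) \left(-416 + 439\right) = \left(15 \left(-3\right) + \frac{1}{11 \left(1 + 2 \cdot 11\right)}\right) \left(-416 + 439\right) = \left(-45 + \frac{1}{11 \left(1 + 22\right)}\right) 23 = \left(-45 + \frac{1}{11 \cdot 23}\right) 23 = \left(-45 + \frac{1}{253}\right) 23 = \left(- \frac{11384}{253}\right) 23 = - \frac{11384}{11}$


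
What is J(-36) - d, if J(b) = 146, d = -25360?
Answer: 25506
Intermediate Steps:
J(-36) - d = 146 - 1*(-25360) = 146 + 25360 = 25506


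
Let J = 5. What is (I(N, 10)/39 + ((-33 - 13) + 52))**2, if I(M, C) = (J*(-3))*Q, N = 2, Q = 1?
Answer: 5329/169 ≈ 31.533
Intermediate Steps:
I(M, C) = -15 (I(M, C) = (5*(-3))*1 = -15*1 = -15)
(I(N, 10)/39 + ((-33 - 13) + 52))**2 = (-15/39 + ((-33 - 13) + 52))**2 = (-15*1/39 + (-46 + 52))**2 = (-5/13 + 6)**2 = (73/13)**2 = 5329/169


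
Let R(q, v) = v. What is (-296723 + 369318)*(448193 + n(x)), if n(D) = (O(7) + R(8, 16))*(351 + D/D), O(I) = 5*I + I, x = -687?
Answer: 34018670355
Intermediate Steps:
O(I) = 6*I
n(D) = 20416 (n(D) = (6*7 + 16)*(351 + D/D) = (42 + 16)*(351 + 1) = 58*352 = 20416)
(-296723 + 369318)*(448193 + n(x)) = (-296723 + 369318)*(448193 + 20416) = 72595*468609 = 34018670355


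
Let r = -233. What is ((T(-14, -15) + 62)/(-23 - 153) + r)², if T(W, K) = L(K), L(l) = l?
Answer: 1685513025/30976 ≈ 54414.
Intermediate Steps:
T(W, K) = K
((T(-14, -15) + 62)/(-23 - 153) + r)² = ((-15 + 62)/(-23 - 153) - 233)² = (47/(-176) - 233)² = (47*(-1/176) - 233)² = (-47/176 - 233)² = (-41055/176)² = 1685513025/30976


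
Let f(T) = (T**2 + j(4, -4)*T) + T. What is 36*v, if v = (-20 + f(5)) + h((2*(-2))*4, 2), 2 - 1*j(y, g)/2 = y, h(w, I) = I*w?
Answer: -1512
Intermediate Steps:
j(y, g) = 4 - 2*y
f(T) = T**2 - 3*T (f(T) = (T**2 + (4 - 2*4)*T) + T = (T**2 + (4 - 8)*T) + T = (T**2 - 4*T) + T = T**2 - 3*T)
v = -42 (v = (-20 + 5*(-3 + 5)) + 2*((2*(-2))*4) = (-20 + 5*2) + 2*(-4*4) = (-20 + 10) + 2*(-16) = -10 - 32 = -42)
36*v = 36*(-42) = -1512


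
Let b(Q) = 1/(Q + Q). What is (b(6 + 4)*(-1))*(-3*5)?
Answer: 3/4 ≈ 0.75000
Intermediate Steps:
b(Q) = 1/(2*Q)
(b(6 + 4)*(-1))*(-3*5) = ((1/(2*(6 + 4)))*(-1))*(-3*5) = (((1/2)/10)*(-1))*(-15) = (((1/2)*(1/10))*(-1))*(-15) = ((1/20)*(-1))*(-15) = -1/20*(-15) = 3/4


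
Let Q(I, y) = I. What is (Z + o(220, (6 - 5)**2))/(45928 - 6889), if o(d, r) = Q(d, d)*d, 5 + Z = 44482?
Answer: 30959/13013 ≈ 2.3791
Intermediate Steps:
Z = 44477 (Z = -5 + 44482 = 44477)
o(d, r) = d**2 (o(d, r) = d*d = d**2)
(Z + o(220, (6 - 5)**2))/(45928 - 6889) = (44477 + 220**2)/(45928 - 6889) = (44477 + 48400)/39039 = 92877*(1/39039) = 30959/13013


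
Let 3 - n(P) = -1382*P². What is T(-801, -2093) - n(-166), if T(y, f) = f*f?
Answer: -33701746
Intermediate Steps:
T(y, f) = f²
n(P) = 3 + 1382*P² (n(P) = 3 - (-1382)*P² = 3 + 1382*P²)
T(-801, -2093) - n(-166) = (-2093)² - (3 + 1382*(-166)²) = 4380649 - (3 + 1382*27556) = 4380649 - (3 + 38082392) = 4380649 - 1*38082395 = 4380649 - 38082395 = -33701746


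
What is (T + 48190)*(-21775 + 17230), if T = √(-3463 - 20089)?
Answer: -219023550 - 145440*I*√23 ≈ -2.1902e+8 - 6.9751e+5*I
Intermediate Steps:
T = 32*I*√23 (T = √(-23552) = 32*I*√23 ≈ 153.47*I)
(T + 48190)*(-21775 + 17230) = (32*I*√23 + 48190)*(-21775 + 17230) = (48190 + 32*I*√23)*(-4545) = -219023550 - 145440*I*√23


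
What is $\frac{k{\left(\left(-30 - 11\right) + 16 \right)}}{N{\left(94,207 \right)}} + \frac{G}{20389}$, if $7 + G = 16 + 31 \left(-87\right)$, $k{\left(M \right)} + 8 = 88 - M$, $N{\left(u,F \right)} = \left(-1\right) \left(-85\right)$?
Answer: $\frac{382473}{346613} \approx 1.1035$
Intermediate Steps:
$N{\left(u,F \right)} = 85$
$k{\left(M \right)} = 80 - M$ ($k{\left(M \right)} = -8 - \left(-88 + M\right) = 80 - M$)
$G = -2688$ ($G = -7 + \left(16 + 31 \left(-87\right)\right) = -7 + \left(16 - 2697\right) = -7 - 2681 = -2688$)
$\frac{k{\left(\left(-30 - 11\right) + 16 \right)}}{N{\left(94,207 \right)}} + \frac{G}{20389} = \frac{80 - \left(\left(-30 - 11\right) + 16\right)}{85} - \frac{2688}{20389} = \left(80 - \left(-41 + 16\right)\right) \frac{1}{85} - \frac{2688}{20389} = \left(80 - -25\right) \frac{1}{85} - \frac{2688}{20389} = \left(80 + 25\right) \frac{1}{85} - \frac{2688}{20389} = 105 \cdot \frac{1}{85} - \frac{2688}{20389} = \frac{21}{17} - \frac{2688}{20389} = \frac{382473}{346613}$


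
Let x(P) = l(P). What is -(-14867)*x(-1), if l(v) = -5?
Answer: -74335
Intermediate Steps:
x(P) = -5
-(-14867)*x(-1) = -(-14867)*(-5) = -1*74335 = -74335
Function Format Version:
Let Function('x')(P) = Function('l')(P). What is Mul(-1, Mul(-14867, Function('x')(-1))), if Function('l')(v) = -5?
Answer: -74335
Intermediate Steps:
Function('x')(P) = -5
Mul(-1, Mul(-14867, Function('x')(-1))) = Mul(-1, Mul(-14867, -5)) = Mul(-1, 74335) = -74335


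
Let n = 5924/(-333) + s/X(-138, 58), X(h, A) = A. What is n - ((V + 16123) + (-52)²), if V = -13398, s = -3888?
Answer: -53247001/9657 ≈ -5513.8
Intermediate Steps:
n = -819148/9657 (n = 5924/(-333) - 3888/58 = 5924*(-1/333) - 3888*1/58 = -5924/333 - 1944/29 = -819148/9657 ≈ -84.824)
n - ((V + 16123) + (-52)²) = -819148/9657 - ((-13398 + 16123) + (-52)²) = -819148/9657 - (2725 + 2704) = -819148/9657 - 1*5429 = -819148/9657 - 5429 = -53247001/9657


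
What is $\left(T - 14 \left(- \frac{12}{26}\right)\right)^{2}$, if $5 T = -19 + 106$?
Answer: $\frac{2405601}{4225} \approx 569.37$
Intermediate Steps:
$T = \frac{87}{5}$ ($T = \frac{-19 + 106}{5} = \frac{1}{5} \cdot 87 = \frac{87}{5} \approx 17.4$)
$\left(T - 14 \left(- \frac{12}{26}\right)\right)^{2} = \left(\frac{87}{5} - 14 \left(- \frac{12}{26}\right)\right)^{2} = \left(\frac{87}{5} - 14 \left(\left(-12\right) \frac{1}{26}\right)\right)^{2} = \left(\frac{87}{5} - - \frac{84}{13}\right)^{2} = \left(\frac{87}{5} + \frac{84}{13}\right)^{2} = \left(\frac{1551}{65}\right)^{2} = \frac{2405601}{4225}$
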